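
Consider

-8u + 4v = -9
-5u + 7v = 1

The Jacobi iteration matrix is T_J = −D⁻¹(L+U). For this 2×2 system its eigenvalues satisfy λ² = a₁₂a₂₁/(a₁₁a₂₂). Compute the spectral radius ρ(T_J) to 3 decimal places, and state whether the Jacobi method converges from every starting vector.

0.598

a₁₂a₂₁/(a₁₁a₂₂) = (4)·(-5) / ((-8)·(7)) = 0.357143
ρ = √|0.357143| = √0.357143 = 0.598
ρ < 1, so Jacobi converges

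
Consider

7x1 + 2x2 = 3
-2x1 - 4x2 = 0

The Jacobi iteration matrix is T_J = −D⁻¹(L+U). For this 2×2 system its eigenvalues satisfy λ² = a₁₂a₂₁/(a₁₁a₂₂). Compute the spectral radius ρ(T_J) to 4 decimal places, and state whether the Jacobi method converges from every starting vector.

0.3780

a₁₂a₂₁/(a₁₁a₂₂) = (2)·(-2) / ((7)·(-4)) = 0.142857
ρ = √|0.142857| = √0.142857 = 0.3780
ρ < 1, so Jacobi converges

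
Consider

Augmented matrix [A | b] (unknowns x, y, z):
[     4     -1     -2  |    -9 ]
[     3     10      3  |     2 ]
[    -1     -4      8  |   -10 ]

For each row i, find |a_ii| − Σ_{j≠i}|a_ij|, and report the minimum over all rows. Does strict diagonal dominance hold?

1

row 1: |4| − (1+2) = 1
row 2: |10| − (3+3) = 4
row 3: |8| − (1+4) = 3
minimum over rows = 1 → strictly diagonally dominant (convergence guaranteed)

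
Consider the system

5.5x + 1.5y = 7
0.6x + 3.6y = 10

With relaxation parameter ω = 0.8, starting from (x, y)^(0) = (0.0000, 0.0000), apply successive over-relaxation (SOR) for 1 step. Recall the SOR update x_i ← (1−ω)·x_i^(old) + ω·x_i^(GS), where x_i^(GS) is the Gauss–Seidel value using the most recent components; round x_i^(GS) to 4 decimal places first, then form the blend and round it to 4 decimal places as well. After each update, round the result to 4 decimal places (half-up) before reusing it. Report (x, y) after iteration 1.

Iteration 1:
  x: GS value = (7 - (1.5)·0.0000) / (5.5) = 1.2727;  x ← (1−ω)·0.0000 + ω·1.2727 = 1.0182
  y: GS value = (10 - (0.6)·1.0182) / (3.6) = 2.6081;  y ← (1−ω)·0.0000 + ω·2.6081 = 2.0865

(1.0182, 2.0865)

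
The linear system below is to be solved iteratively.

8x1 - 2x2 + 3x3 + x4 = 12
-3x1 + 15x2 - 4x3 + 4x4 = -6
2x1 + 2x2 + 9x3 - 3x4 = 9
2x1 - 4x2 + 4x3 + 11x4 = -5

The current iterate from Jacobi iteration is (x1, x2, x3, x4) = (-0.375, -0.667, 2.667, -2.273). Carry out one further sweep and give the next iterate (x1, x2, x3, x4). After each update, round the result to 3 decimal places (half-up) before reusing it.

One sweep:
  x1 = (12 - (-2)·-0.667 - (3)·2.667 - (1)·-2.273) / (8) = 0.617
  x2 = (-6 - (-3)·-0.375 - (-4)·2.667 - (4)·-2.273) / (15) = 0.842
  x3 = (9 - (2)·-0.375 - (2)·-0.667 - (-3)·-2.273) / (9) = 0.474
  x4 = (-5 - (2)·-0.375 - (-4)·-0.667 - (4)·2.667) / (11) = -1.599

(0.617, 0.842, 0.474, -1.599)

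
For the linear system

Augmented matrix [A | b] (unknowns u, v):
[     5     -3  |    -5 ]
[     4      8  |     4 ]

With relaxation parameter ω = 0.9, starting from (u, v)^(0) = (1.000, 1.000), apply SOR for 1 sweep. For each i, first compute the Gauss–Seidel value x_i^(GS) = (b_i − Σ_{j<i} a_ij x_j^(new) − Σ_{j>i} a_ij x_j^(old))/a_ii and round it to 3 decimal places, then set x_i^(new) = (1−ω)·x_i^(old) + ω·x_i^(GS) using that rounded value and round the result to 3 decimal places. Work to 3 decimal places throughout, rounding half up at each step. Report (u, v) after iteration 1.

(-0.260, 0.667)

Iteration 1:
  u: GS value = (-5 - (-3)·1.000) / (5) = -0.400;  u ← (1−ω)·1.000 + ω·-0.400 = -0.260
  v: GS value = (4 - (4)·-0.260) / (8) = 0.630;  v ← (1−ω)·1.000 + ω·0.630 = 0.667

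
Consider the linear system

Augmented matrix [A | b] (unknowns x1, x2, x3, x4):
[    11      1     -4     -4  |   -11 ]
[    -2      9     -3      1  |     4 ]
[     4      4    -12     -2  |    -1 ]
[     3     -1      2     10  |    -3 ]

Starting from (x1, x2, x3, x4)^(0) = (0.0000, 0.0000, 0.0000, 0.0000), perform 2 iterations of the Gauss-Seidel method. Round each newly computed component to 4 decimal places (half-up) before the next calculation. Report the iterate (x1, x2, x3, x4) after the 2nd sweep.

Iteration 1:
  x1 = (-11 - (1)·0.0000 - (-4)·0.0000 - (-4)·0.0000) / (11) = -1.0000
  x2 = (4 - (-2)·-1.0000 - (-3)·0.0000 - (1)·0.0000) / (9) = 0.2222
  x3 = (-1 - (4)·-1.0000 - (4)·0.2222 - (-2)·0.0000) / (-12) = -0.1759
  x4 = (-3 - (3)·-1.0000 - (-1)·0.2222 - (2)·-0.1759) / (10) = 0.0574
Iteration 2:
  x1 = (-11 - (1)·0.2222 - (-4)·-0.1759 - (-4)·0.0574) / (11) = -1.0633
  x2 = (4 - (-2)·-1.0633 - (-3)·-0.1759 - (1)·0.0574) / (9) = 0.1431
  x3 = (-1 - (4)·-1.0633 - (4)·0.1431 - (-2)·0.0574) / (-12) = -0.2330
  x4 = (-3 - (3)·-1.0633 - (-1)·0.1431 - (2)·-0.2330) / (10) = 0.0799

(-1.0633, 0.1431, -0.2330, 0.0799)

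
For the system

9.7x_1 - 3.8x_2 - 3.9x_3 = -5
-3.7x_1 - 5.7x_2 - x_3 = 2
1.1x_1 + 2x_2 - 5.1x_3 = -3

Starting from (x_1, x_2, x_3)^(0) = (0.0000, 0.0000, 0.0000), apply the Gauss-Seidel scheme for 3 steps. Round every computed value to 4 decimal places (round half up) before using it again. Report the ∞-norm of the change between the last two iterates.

0.0947

Iteration 1:
  x_1 = (-5 - (-3.8)·0.0000 - (-3.9)·0.0000) / (9.7) = -0.5155
  x_2 = (2 - (-3.7)·-0.5155 - (-1)·0.0000) / (-5.7) = -0.0163
  x_3 = (-3 - (1.1)·-0.5155 - (2)·-0.0163) / (-5.1) = 0.4707
Iteration 2:
  x_1 = (-5 - (-3.8)·-0.0163 - (-3.9)·0.4707) / (9.7) = -0.3326
  x_2 = (2 - (-3.7)·-0.3326 - (-1)·0.4707) / (-5.7) = -0.2176
  x_3 = (-3 - (1.1)·-0.3326 - (2)·-0.2176) / (-5.1) = 0.4312
Iteration 3:
  x_1 = (-5 - (-3.8)·-0.2176 - (-3.9)·0.4312) / (9.7) = -0.4273
  x_2 = (2 - (-3.7)·-0.4273 - (-1)·0.4312) / (-5.7) = -0.1492
  x_3 = (-3 - (1.1)·-0.4273 - (2)·-0.1492) / (-5.1) = 0.4376
Change: (-0.0947, 0.0684, 0.0064) → max |·| = 0.0947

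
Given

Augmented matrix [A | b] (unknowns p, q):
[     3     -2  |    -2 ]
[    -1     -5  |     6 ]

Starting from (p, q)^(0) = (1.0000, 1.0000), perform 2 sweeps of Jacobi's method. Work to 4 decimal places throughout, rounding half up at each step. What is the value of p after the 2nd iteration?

Iteration 1:
  p = (-2 - (-2)·1.0000) / (3) = 0.0000
  q = (6 - (-1)·1.0000) / (-5) = -1.4000
Iteration 2:
  p = (-2 - (-2)·-1.4000) / (3) = -1.6000
  q = (6 - (-1)·0.0000) / (-5) = -1.2000

-1.6000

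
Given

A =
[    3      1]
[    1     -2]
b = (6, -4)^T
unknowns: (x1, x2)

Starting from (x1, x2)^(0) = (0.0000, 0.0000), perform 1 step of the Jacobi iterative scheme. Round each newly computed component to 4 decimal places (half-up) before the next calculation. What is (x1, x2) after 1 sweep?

Iteration 1:
  x1 = (6 - (1)·0.0000) / (3) = 2.0000
  x2 = (-4 - (1)·0.0000) / (-2) = 2.0000

(2.0000, 2.0000)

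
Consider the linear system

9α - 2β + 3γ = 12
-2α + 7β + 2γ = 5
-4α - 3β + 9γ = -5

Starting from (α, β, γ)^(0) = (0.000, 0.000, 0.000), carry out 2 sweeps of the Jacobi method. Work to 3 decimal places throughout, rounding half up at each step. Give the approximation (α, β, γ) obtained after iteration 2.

Iteration 1:
  α = (12 - (-2)·0.000 - (3)·0.000) / (9) = 1.333
  β = (5 - (-2)·0.000 - (2)·0.000) / (7) = 0.714
  γ = (-5 - (-4)·0.000 - (-3)·0.000) / (9) = -0.556
Iteration 2:
  α = (12 - (-2)·0.714 - (3)·-0.556) / (9) = 1.677
  β = (5 - (-2)·1.333 - (2)·-0.556) / (7) = 1.254
  γ = (-5 - (-4)·1.333 - (-3)·0.714) / (9) = 0.275

(1.677, 1.254, 0.275)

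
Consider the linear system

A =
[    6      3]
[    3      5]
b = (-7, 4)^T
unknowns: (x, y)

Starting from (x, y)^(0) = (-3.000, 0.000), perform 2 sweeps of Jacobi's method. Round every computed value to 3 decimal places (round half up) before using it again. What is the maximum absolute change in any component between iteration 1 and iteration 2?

1.300

Iteration 1:
  x = (-7 - (3)·0.000) / (6) = -1.167
  y = (4 - (3)·-3.000) / (5) = 2.600
Iteration 2:
  x = (-7 - (3)·2.600) / (6) = -2.467
  y = (4 - (3)·-1.167) / (5) = 1.500
Change: (-1.300, -1.100) → max |·| = 1.300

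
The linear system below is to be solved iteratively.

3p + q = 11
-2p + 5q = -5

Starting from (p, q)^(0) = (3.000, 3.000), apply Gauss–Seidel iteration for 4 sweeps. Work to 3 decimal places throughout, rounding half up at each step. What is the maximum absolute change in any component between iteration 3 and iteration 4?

0.017

Iteration 1:
  p = (11 - (1)·3.000) / (3) = 2.667
  q = (-5 - (-2)·2.667) / (5) = 0.067
Iteration 2:
  p = (11 - (1)·0.067) / (3) = 3.644
  q = (-5 - (-2)·3.644) / (5) = 0.458
Iteration 3:
  p = (11 - (1)·0.458) / (3) = 3.514
  q = (-5 - (-2)·3.514) / (5) = 0.406
Iteration 4:
  p = (11 - (1)·0.406) / (3) = 3.531
  q = (-5 - (-2)·3.531) / (5) = 0.412
Change: (0.017, 0.006) → max |·| = 0.017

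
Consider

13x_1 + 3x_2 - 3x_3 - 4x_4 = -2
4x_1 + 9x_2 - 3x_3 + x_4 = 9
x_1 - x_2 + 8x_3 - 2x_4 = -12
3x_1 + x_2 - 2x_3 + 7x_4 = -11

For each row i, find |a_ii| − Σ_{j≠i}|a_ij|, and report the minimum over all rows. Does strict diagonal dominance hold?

1

row 1: |13| − (3+3+4) = 3
row 2: |9| − (4+3+1) = 1
row 3: |8| − (1+1+2) = 4
row 4: |7| − (3+1+2) = 1
minimum over rows = 1 → strictly diagonally dominant (convergence guaranteed)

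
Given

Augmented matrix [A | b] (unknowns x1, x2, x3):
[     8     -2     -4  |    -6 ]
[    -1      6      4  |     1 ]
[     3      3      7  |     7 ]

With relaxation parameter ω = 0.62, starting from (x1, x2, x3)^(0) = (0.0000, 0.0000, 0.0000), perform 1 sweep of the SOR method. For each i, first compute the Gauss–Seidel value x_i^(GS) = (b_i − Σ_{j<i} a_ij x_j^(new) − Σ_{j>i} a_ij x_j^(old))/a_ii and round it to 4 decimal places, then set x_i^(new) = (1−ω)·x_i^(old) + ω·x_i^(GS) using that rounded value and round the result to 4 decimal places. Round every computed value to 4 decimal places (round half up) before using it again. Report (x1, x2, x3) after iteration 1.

(-0.4650, 0.0553, 0.7289)

Iteration 1:
  x1: GS value = (-6 - (-2)·0.0000 - (-4)·0.0000) / (8) = -0.7500;  x1 ← (1−ω)·0.0000 + ω·-0.7500 = -0.4650
  x2: GS value = (1 - (-1)·-0.4650 - (4)·0.0000) / (6) = 0.0892;  x2 ← (1−ω)·0.0000 + ω·0.0892 = 0.0553
  x3: GS value = (7 - (3)·-0.4650 - (3)·0.0553) / (7) = 1.1756;  x3 ← (1−ω)·0.0000 + ω·1.1756 = 0.7289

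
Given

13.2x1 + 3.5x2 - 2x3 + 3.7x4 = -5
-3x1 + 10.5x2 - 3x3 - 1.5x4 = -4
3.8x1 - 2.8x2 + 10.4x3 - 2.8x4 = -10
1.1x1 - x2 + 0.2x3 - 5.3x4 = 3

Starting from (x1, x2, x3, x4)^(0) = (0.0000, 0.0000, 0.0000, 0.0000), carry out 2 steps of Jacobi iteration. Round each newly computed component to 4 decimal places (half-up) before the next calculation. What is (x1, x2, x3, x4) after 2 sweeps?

(-0.2648, -0.8448, -1.0781, -0.6091)

Iteration 1:
  x1 = (-5 - (3.5)·0.0000 - (-2)·0.0000 - (3.7)·0.0000) / (13.2) = -0.3788
  x2 = (-4 - (-3)·0.0000 - (-3)·0.0000 - (-1.5)·0.0000) / (10.5) = -0.3810
  x3 = (-10 - (3.8)·0.0000 - (-2.8)·0.0000 - (-2.8)·0.0000) / (10.4) = -0.9615
  x4 = (3 - (1.1)·0.0000 - (-1)·0.0000 - (0.2)·0.0000) / (-5.3) = -0.5660
Iteration 2:
  x1 = (-5 - (3.5)·-0.3810 - (-2)·-0.9615 - (3.7)·-0.5660) / (13.2) = -0.2648
  x2 = (-4 - (-3)·-0.3788 - (-3)·-0.9615 - (-1.5)·-0.5660) / (10.5) = -0.8448
  x3 = (-10 - (3.8)·-0.3788 - (-2.8)·-0.3810 - (-2.8)·-0.5660) / (10.4) = -1.0781
  x4 = (3 - (1.1)·-0.3788 - (-1)·-0.3810 - (0.2)·-0.9615) / (-5.3) = -0.6091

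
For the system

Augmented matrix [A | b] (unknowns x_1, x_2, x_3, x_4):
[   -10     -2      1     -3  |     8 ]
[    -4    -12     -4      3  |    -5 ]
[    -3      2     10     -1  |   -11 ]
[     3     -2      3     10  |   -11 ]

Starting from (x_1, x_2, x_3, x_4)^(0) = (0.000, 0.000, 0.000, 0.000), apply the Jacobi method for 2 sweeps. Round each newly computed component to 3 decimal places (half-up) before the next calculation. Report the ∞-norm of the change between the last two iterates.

Iteration 1:
  x_1 = (8 - (-2)·0.000 - (1)·0.000 - (-3)·0.000) / (-10) = -0.800
  x_2 = (-5 - (-4)·0.000 - (-4)·0.000 - (3)·0.000) / (-12) = 0.417
  x_3 = (-11 - (-3)·0.000 - (2)·0.000 - (-1)·0.000) / (10) = -1.100
  x_4 = (-11 - (3)·0.000 - (-2)·0.000 - (3)·0.000) / (10) = -1.100
Iteration 2:
  x_1 = (8 - (-2)·0.417 - (1)·-1.100 - (-3)·-1.100) / (-10) = -0.663
  x_2 = (-5 - (-4)·-0.800 - (-4)·-1.100 - (3)·-1.100) / (-12) = 0.775
  x_3 = (-11 - (-3)·-0.800 - (2)·0.417 - (-1)·-1.100) / (10) = -1.533
  x_4 = (-11 - (3)·-0.800 - (-2)·0.417 - (3)·-1.100) / (10) = -0.447
Change: (0.137, 0.358, -0.433, 0.653) → max |·| = 0.653

0.653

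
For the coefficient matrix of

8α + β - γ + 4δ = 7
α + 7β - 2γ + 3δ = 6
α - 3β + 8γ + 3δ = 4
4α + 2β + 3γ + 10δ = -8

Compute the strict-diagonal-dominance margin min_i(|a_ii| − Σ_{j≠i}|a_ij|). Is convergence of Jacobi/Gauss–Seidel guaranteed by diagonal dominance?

1

row 1: |8| − (1+1+4) = 2
row 2: |7| − (1+2+3) = 1
row 3: |8| − (1+3+3) = 1
row 4: |10| − (4+2+3) = 1
minimum over rows = 1 → strictly diagonally dominant (convergence guaranteed)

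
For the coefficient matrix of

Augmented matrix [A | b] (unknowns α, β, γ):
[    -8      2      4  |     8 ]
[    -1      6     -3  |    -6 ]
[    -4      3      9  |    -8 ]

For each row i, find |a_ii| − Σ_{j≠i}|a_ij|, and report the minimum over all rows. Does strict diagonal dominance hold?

2

row 1: |-8| − (2+4) = 2
row 2: |6| − (1+3) = 2
row 3: |9| − (4+3) = 2
minimum over rows = 2 → strictly diagonally dominant (convergence guaranteed)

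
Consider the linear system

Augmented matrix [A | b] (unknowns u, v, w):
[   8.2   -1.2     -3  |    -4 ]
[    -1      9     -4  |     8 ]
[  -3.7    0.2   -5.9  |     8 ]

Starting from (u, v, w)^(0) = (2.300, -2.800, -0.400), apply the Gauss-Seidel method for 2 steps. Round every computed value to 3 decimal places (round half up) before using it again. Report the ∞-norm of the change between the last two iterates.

Iteration 1:
  u = (-4 - (-1.2)·-2.800 - (-3)·-0.400) / (8.2) = -1.044
  v = (8 - (-1)·-1.044 - (-4)·-0.400) / (9) = 0.595
  w = (8 - (-3.7)·-1.044 - (0.2)·0.595) / (-5.9) = -0.681
Iteration 2:
  u = (-4 - (-1.2)·0.595 - (-3)·-0.681) / (8.2) = -0.650
  v = (8 - (-1)·-0.650 - (-4)·-0.681) / (9) = 0.514
  w = (8 - (-3.7)·-0.650 - (0.2)·0.514) / (-5.9) = -0.931
Change: (0.394, -0.081, -0.250) → max |·| = 0.394

0.394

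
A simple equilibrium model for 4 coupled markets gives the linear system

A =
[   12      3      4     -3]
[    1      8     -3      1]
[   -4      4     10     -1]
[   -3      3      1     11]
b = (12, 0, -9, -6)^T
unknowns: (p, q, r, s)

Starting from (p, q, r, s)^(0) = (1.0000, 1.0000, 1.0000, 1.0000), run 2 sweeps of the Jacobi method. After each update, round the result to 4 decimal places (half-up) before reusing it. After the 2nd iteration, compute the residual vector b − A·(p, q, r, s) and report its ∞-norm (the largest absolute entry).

3.6654

Iteration 1:
  p = (12 - (3)·1.0000 - (4)·1.0000 - (-3)·1.0000) / (12) = 0.6667
  q = (0 - (1)·1.0000 - (-3)·1.0000 - (1)·1.0000) / (8) = 0.1250
  r = (-9 - (-4)·1.0000 - (4)·1.0000 - (-1)·1.0000) / (10) = -0.8000
  s = (-6 - (-3)·1.0000 - (3)·1.0000 - (1)·1.0000) / (11) = -0.6364
Iteration 2:
  p = (12 - (3)·0.1250 - (4)·-0.8000 - (-3)·-0.6364) / (12) = 1.0763
  q = (0 - (1)·0.6667 - (-3)·-0.8000 - (1)·-0.6364) / (8) = -0.3038
  r = (-9 - (-4)·0.6667 - (4)·0.1250 - (-1)·-0.6364) / (10) = -0.7470
  s = (-6 - (-3)·0.6667 - (3)·0.1250 - (1)·-0.8000) / (11) = -0.3250
Residual b − A·x = (2.0088, -0.5619, 3.6654, 2.4623); ∞-norm = 3.6654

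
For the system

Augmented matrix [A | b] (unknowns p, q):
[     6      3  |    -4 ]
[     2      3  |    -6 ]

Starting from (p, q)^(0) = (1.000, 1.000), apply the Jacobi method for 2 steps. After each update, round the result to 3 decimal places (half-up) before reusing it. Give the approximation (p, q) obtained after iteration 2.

(0.667, -1.222)

Iteration 1:
  p = (-4 - (3)·1.000) / (6) = -1.167
  q = (-6 - (2)·1.000) / (3) = -2.667
Iteration 2:
  p = (-4 - (3)·-2.667) / (6) = 0.667
  q = (-6 - (2)·-1.167) / (3) = -1.222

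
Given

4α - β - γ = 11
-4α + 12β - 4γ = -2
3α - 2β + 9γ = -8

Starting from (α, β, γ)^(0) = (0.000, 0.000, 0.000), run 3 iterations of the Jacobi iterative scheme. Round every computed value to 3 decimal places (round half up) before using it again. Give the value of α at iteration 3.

2.403

Iteration 1:
  α = (11 - (-1)·0.000 - (-1)·0.000) / (4) = 2.750
  β = (-2 - (-4)·0.000 - (-4)·0.000) / (12) = -0.167
  γ = (-8 - (3)·0.000 - (-2)·0.000) / (9) = -0.889
Iteration 2:
  α = (11 - (-1)·-0.167 - (-1)·-0.889) / (4) = 2.486
  β = (-2 - (-4)·2.750 - (-4)·-0.889) / (12) = 0.454
  γ = (-8 - (3)·2.750 - (-2)·-0.167) / (9) = -1.843
Iteration 3:
  α = (11 - (-1)·0.454 - (-1)·-1.843) / (4) = 2.403
  β = (-2 - (-4)·2.486 - (-4)·-1.843) / (12) = 0.048
  γ = (-8 - (3)·2.486 - (-2)·0.454) / (9) = -1.617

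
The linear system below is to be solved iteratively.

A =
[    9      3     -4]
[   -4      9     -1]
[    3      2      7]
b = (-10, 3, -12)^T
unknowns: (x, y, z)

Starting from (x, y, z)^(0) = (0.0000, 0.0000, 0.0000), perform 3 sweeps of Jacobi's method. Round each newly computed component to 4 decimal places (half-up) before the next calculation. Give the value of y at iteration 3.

Iteration 1:
  x = (-10 - (3)·0.0000 - (-4)·0.0000) / (9) = -1.1111
  y = (3 - (-4)·0.0000 - (-1)·0.0000) / (9) = 0.3333
  z = (-12 - (3)·0.0000 - (2)·0.0000) / (7) = -1.7143
Iteration 2:
  x = (-10 - (3)·0.3333 - (-4)·-1.7143) / (9) = -1.9841
  y = (3 - (-4)·-1.1111 - (-1)·-1.7143) / (9) = -0.3510
  z = (-12 - (3)·-1.1111 - (2)·0.3333) / (7) = -1.3333
Iteration 3:
  x = (-10 - (3)·-0.3510 - (-4)·-1.3333) / (9) = -1.5867
  y = (3 - (-4)·-1.9841 - (-1)·-1.3333) / (9) = -0.6966
  z = (-12 - (3)·-1.9841 - (2)·-0.3510) / (7) = -0.7637

-0.6966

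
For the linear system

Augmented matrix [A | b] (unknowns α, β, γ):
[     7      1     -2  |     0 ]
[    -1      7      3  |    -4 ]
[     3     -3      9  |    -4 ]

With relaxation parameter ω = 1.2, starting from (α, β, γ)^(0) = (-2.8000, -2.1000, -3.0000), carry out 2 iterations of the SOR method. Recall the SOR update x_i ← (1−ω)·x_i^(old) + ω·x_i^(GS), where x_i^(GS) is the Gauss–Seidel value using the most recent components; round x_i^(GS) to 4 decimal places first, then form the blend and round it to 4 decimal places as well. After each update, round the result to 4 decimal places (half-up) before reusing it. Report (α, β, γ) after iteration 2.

Iteration 1:
  α: GS value = (0 - (1)·-2.1000 - (-2)·-3.0000) / (7) = -0.5571;  α ← (1−ω)·-2.8000 + ω·-0.5571 = -0.1085
  β: GS value = (-4 - (-1)·-0.1085 - (3)·-3.0000) / (7) = 0.6988;  β ← (1−ω)·-2.1000 + ω·0.6988 = 1.2586
  γ: GS value = (-4 - (3)·-0.1085 - (-3)·1.2586) / (9) = 0.0113;  γ ← (1−ω)·-3.0000 + ω·0.0113 = 0.6136
Iteration 2:
  α: GS value = (0 - (1)·1.2586 - (-2)·0.6136) / (7) = -0.0045;  α ← (1−ω)·-0.1085 + ω·-0.0045 = 0.0163
  β: GS value = (-4 - (-1)·0.0163 - (3)·0.6136) / (7) = -0.8321;  β ← (1−ω)·1.2586 + ω·-0.8321 = -1.2502
  γ: GS value = (-4 - (3)·0.0163 - (-3)·-1.2502) / (9) = -0.8666;  γ ← (1−ω)·0.6136 + ω·-0.8666 = -1.1626

(0.0163, -1.2502, -1.1626)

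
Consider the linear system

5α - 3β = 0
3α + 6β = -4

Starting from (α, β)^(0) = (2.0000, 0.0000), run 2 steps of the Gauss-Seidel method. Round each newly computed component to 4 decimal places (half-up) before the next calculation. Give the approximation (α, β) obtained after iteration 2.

(-0.4000, -0.4667)

Iteration 1:
  α = (0 - (-3)·0.0000) / (5) = 0.0000
  β = (-4 - (3)·0.0000) / (6) = -0.6667
Iteration 2:
  α = (0 - (-3)·-0.6667) / (5) = -0.4000
  β = (-4 - (3)·-0.4000) / (6) = -0.4667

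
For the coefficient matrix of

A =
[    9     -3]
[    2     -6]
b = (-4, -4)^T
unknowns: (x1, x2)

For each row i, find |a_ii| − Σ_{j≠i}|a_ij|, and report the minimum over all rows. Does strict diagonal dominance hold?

4

row 1: |9| − (3) = 6
row 2: |-6| − (2) = 4
minimum over rows = 4 → strictly diagonally dominant (convergence guaranteed)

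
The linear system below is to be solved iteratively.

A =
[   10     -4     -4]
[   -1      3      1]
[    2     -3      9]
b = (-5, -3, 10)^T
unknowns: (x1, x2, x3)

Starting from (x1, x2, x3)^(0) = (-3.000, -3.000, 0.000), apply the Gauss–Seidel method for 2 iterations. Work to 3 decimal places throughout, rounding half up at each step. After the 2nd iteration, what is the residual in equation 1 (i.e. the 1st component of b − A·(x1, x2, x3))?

Iteration 1:
  x1 = (-5 - (-4)·-3.000 - (-4)·0.000) / (10) = -1.700
  x2 = (-3 - (-1)·-1.700 - (1)·0.000) / (3) = -1.567
  x3 = (10 - (2)·-1.700 - (-3)·-1.567) / (9) = 0.967
Iteration 2:
  x1 = (-5 - (-4)·-1.567 - (-4)·0.967) / (10) = -0.740
  x2 = (-3 - (-1)·-0.740 - (1)·0.967) / (3) = -1.569
  x3 = (10 - (2)·-0.740 - (-3)·-1.569) / (9) = 0.753
Residual b − A·x = (-0.864, 0.214, -0.004)

-0.864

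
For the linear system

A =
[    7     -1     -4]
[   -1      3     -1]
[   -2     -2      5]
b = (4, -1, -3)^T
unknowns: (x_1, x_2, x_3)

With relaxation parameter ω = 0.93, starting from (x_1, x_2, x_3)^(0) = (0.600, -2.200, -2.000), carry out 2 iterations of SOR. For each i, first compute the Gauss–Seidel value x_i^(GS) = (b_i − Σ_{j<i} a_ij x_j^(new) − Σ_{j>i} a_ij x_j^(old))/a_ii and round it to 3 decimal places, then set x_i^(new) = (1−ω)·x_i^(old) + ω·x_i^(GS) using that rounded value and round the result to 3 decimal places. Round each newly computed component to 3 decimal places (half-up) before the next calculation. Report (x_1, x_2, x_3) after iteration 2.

Iteration 1:
  x_1: GS value = (4 - (-1)·-2.200 - (-4)·-2.000) / (7) = -0.886;  x_1 ← (1−ω)·0.600 + ω·-0.886 = -0.782
  x_2: GS value = (-1 - (-1)·-0.782 - (-1)·-2.000) / (3) = -1.261;  x_2 ← (1−ω)·-2.200 + ω·-1.261 = -1.327
  x_3: GS value = (-3 - (-2)·-0.782 - (-2)·-1.327) / (5) = -1.444;  x_3 ← (1−ω)·-2.000 + ω·-1.444 = -1.483
Iteration 2:
  x_1: GS value = (4 - (-1)·-1.327 - (-4)·-1.483) / (7) = -0.466;  x_1 ← (1−ω)·-0.782 + ω·-0.466 = -0.488
  x_2: GS value = (-1 - (-1)·-0.488 - (-1)·-1.483) / (3) = -0.990;  x_2 ← (1−ω)·-1.327 + ω·-0.990 = -1.014
  x_3: GS value = (-3 - (-2)·-0.488 - (-2)·-1.014) / (5) = -1.201;  x_3 ← (1−ω)·-1.483 + ω·-1.201 = -1.221

(-0.488, -1.014, -1.221)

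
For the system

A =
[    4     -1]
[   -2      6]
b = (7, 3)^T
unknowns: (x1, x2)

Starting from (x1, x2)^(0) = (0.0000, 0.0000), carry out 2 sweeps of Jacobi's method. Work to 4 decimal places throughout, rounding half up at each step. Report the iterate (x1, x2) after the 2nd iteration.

(1.8750, 1.0833)

Iteration 1:
  x1 = (7 - (-1)·0.0000) / (4) = 1.7500
  x2 = (3 - (-2)·0.0000) / (6) = 0.5000
Iteration 2:
  x1 = (7 - (-1)·0.5000) / (4) = 1.8750
  x2 = (3 - (-2)·1.7500) / (6) = 1.0833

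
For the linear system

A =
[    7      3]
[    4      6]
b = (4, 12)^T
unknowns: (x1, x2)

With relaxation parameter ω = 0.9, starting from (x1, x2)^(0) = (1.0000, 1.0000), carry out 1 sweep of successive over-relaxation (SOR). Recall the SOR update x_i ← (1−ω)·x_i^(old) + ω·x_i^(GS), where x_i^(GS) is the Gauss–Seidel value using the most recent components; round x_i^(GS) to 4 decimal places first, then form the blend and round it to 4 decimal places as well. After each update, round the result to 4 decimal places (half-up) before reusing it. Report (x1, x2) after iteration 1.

Iteration 1:
  x1: GS value = (4 - (3)·1.0000) / (7) = 0.1429;  x1 ← (1−ω)·1.0000 + ω·0.1429 = 0.2286
  x2: GS value = (12 - (4)·0.2286) / (6) = 1.8476;  x2 ← (1−ω)·1.0000 + ω·1.8476 = 1.7628

(0.2286, 1.7628)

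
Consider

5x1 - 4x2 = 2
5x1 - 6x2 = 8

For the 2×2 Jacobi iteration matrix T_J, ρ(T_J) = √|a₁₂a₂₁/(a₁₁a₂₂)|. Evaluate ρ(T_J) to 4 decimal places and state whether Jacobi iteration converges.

a₁₂a₂₁/(a₁₁a₂₂) = (-4)·(5) / ((5)·(-6)) = 0.666667
ρ = √|0.666667| = √0.666667 = 0.8165
ρ < 1, so Jacobi converges

0.8165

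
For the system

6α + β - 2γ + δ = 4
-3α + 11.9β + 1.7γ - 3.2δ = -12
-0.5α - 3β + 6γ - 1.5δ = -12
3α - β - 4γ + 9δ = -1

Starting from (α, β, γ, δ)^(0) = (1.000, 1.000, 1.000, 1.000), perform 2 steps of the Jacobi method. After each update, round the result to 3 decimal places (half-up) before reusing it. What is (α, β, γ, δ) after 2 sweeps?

Iteration 1:
  α = (4 - (1)·1.000 - (-2)·1.000 - (1)·1.000) / (6) = 0.667
  β = (-12 - (-3)·1.000 - (1.7)·1.000 - (-3.2)·1.000) / (11.9) = -0.630
  γ = (-12 - (-0.5)·1.000 - (-3)·1.000 - (-1.5)·1.000) / (6) = -1.167
  δ = (-1 - (3)·1.000 - (-1)·1.000 - (-4)·1.000) / (9) = 0.111
Iteration 2:
  α = (4 - (1)·-0.630 - (-2)·-1.167 - (1)·0.111) / (6) = 0.364
  β = (-12 - (-3)·0.667 - (1.7)·-1.167 - (-3.2)·0.111) / (11.9) = -0.644
  γ = (-12 - (-0.5)·0.667 - (-3)·-0.630 - (-1.5)·0.111) / (6) = -2.232
  δ = (-1 - (3)·0.667 - (-1)·-0.630 - (-4)·-1.167) / (9) = -0.922

(0.364, -0.644, -2.232, -0.922)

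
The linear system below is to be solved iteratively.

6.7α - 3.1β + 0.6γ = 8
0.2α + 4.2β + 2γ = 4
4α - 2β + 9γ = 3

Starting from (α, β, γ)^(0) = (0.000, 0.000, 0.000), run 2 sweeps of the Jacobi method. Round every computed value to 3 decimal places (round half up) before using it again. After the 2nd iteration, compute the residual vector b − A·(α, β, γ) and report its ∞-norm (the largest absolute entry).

Iteration 1:
  α = (8 - (-3.1)·0.000 - (0.6)·0.000) / (6.7) = 1.194
  β = (4 - (0.2)·0.000 - (2)·0.000) / (4.2) = 0.952
  γ = (3 - (4)·0.000 - (-2)·0.000) / (9) = 0.333
Iteration 2:
  α = (8 - (-3.1)·0.952 - (0.6)·0.333) / (6.7) = 1.605
  β = (4 - (0.2)·1.194 - (2)·0.333) / (4.2) = 0.737
  γ = (3 - (4)·1.194 - (-2)·0.952) / (9) = 0.014
Residual b − A·x = (-0.477, 0.556, -2.072); ∞-norm = 2.072

2.072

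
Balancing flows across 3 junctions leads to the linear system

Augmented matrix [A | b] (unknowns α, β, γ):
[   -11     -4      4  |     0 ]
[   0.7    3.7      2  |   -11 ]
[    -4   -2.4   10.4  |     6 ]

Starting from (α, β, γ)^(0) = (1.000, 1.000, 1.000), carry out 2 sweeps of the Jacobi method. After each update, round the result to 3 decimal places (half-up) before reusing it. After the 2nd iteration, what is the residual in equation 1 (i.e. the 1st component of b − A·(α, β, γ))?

6.224

Iteration 1:
  α = (0 - (-4)·1.000 - (4)·1.000) / (-11) = 0.000
  β = (-11 - (0.7)·1.000 - (2)·1.000) / (3.7) = -3.703
  γ = (6 - (-4)·1.000 - (-2.4)·1.000) / (10.4) = 1.192
Iteration 2:
  α = (0 - (-4)·-3.703 - (4)·1.192) / (-11) = 1.780
  β = (-11 - (0.7)·0.000 - (2)·1.192) / (3.7) = -3.617
  γ = (6 - (-4)·0.000 - (-2.4)·-3.703) / (10.4) = -0.278
Residual b − A·x = (6.224, 1.693, 7.330)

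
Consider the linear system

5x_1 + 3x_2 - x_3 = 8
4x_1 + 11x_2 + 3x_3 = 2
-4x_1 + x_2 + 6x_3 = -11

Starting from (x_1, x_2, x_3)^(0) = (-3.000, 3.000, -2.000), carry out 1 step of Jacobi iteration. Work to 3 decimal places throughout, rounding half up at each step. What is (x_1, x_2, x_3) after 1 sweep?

Iteration 1:
  x_1 = (8 - (3)·3.000 - (-1)·-2.000) / (5) = -0.600
  x_2 = (2 - (4)·-3.000 - (3)·-2.000) / (11) = 1.818
  x_3 = (-11 - (-4)·-3.000 - (1)·3.000) / (6) = -4.333

(-0.600, 1.818, -4.333)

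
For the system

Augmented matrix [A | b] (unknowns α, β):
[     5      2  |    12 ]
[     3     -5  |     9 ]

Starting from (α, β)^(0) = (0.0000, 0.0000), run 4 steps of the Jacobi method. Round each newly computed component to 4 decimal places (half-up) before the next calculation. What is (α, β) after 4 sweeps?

(2.3712, -0.2736)

Iteration 1:
  α = (12 - (2)·0.0000) / (5) = 2.4000
  β = (9 - (3)·0.0000) / (-5) = -1.8000
Iteration 2:
  α = (12 - (2)·-1.8000) / (5) = 3.1200
  β = (9 - (3)·2.4000) / (-5) = -0.3600
Iteration 3:
  α = (12 - (2)·-0.3600) / (5) = 2.5440
  β = (9 - (3)·3.1200) / (-5) = 0.0720
Iteration 4:
  α = (12 - (2)·0.0720) / (5) = 2.3712
  β = (9 - (3)·2.5440) / (-5) = -0.2736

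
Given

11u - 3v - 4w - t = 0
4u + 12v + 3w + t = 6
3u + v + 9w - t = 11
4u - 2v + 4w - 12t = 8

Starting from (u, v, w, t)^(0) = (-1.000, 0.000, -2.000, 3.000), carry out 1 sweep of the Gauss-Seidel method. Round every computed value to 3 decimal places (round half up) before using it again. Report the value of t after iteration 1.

-0.433

Iteration 1:
  u = (0 - (-3)·0.000 - (-4)·-2.000 - (-1)·3.000) / (11) = -0.455
  v = (6 - (4)·-0.455 - (3)·-2.000 - (1)·3.000) / (12) = 0.902
  w = (11 - (3)·-0.455 - (1)·0.902 - (-1)·3.000) / (9) = 1.607
  t = (8 - (4)·-0.455 - (-2)·0.902 - (4)·1.607) / (-12) = -0.433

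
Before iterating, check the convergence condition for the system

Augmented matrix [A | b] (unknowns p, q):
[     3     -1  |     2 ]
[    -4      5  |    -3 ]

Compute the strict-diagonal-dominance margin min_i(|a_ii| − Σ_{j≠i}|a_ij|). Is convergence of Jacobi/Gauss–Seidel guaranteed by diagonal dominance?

row 1: |3| − (1) = 2
row 2: |5| − (4) = 1
minimum over rows = 1 → strictly diagonally dominant (convergence guaranteed)

1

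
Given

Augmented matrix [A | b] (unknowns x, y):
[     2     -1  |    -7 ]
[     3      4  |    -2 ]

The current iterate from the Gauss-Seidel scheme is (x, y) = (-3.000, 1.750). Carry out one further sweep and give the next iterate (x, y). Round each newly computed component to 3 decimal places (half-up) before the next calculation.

(-2.625, 1.469)

One sweep:
  x = (-7 - (-1)·1.750) / (2) = -2.625
  y = (-2 - (3)·-2.625) / (4) = 1.469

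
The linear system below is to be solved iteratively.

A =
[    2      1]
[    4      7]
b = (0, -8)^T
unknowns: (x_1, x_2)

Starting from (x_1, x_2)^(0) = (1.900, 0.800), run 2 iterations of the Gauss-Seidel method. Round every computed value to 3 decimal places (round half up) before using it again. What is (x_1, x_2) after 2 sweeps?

(0.457, -1.404)

Iteration 1:
  x_1 = (0 - (1)·0.800) / (2) = -0.400
  x_2 = (-8 - (4)·-0.400) / (7) = -0.914
Iteration 2:
  x_1 = (0 - (1)·-0.914) / (2) = 0.457
  x_2 = (-8 - (4)·0.457) / (7) = -1.404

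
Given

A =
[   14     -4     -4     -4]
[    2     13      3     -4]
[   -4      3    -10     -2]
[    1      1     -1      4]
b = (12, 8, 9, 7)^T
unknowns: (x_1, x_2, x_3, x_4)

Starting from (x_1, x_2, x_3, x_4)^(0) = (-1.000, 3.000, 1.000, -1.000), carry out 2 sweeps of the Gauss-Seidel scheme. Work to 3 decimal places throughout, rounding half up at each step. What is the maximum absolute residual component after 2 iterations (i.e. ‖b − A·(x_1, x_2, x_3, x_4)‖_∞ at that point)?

Iteration 1:
  x_1 = (12 - (-4)·3.000 - (-4)·1.000 - (-4)·-1.000) / (14) = 1.714
  x_2 = (8 - (2)·1.714 - (3)·1.000 - (-4)·-1.000) / (13) = -0.187
  x_3 = (9 - (-4)·1.714 - (3)·-0.187 - (-2)·-1.000) / (-10) = -1.442
  x_4 = (7 - (1)·1.714 - (1)·-0.187 - (-1)·-1.442) / (4) = 1.008
Iteration 2:
  x_1 = (12 - (-4)·-0.187 - (-4)·-1.442 - (-4)·1.008) / (14) = 0.680
  x_2 = (8 - (2)·0.680 - (3)·-1.442 - (-4)·1.008) / (13) = 1.154
  x_3 = (9 - (-4)·0.680 - (3)·1.154 - (-2)·1.008) / (-10) = -1.027
  x_4 = (7 - (1)·0.680 - (1)·1.154 - (-1)·-1.027) / (4) = 1.035
Residual b − A·x = (7.128, -1.141, 0.058, -0.001); ∞-norm = 7.128

7.128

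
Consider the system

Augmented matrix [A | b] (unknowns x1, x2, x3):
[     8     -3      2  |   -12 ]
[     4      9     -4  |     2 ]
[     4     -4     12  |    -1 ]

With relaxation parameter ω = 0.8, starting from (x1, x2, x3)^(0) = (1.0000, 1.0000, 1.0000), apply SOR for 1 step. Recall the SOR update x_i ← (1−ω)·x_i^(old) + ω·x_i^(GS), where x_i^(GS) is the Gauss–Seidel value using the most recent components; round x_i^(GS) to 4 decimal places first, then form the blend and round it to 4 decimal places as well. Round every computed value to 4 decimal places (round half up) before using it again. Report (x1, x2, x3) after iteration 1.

(-0.9000, 1.0534, 0.6542)

Iteration 1:
  x1: GS value = (-12 - (-3)·1.0000 - (2)·1.0000) / (8) = -1.3750;  x1 ← (1−ω)·1.0000 + ω·-1.3750 = -0.9000
  x2: GS value = (2 - (4)·-0.9000 - (-4)·1.0000) / (9) = 1.0667;  x2 ← (1−ω)·1.0000 + ω·1.0667 = 1.0534
  x3: GS value = (-1 - (4)·-0.9000 - (-4)·1.0534) / (12) = 0.5678;  x3 ← (1−ω)·1.0000 + ω·0.5678 = 0.6542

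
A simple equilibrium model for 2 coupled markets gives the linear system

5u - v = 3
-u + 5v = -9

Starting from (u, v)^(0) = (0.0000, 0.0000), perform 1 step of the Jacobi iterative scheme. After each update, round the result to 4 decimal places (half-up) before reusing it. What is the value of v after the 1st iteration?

Iteration 1:
  u = (3 - (-1)·0.0000) / (5) = 0.6000
  v = (-9 - (-1)·0.0000) / (5) = -1.8000

-1.8000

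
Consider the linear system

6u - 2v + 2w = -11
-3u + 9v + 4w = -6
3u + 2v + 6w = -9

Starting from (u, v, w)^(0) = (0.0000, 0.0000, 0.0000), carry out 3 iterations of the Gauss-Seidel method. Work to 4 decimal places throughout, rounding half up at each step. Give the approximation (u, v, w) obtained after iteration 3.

Iteration 1:
  u = (-11 - (-2)·0.0000 - (2)·0.0000) / (6) = -1.8333
  v = (-6 - (-3)·-1.8333 - (4)·0.0000) / (9) = -1.2778
  w = (-9 - (3)·-1.8333 - (2)·-1.2778) / (6) = -0.1574
Iteration 2:
  u = (-11 - (-2)·-1.2778 - (2)·-0.1574) / (6) = -2.2068
  v = (-6 - (-3)·-2.2068 - (4)·-0.1574) / (9) = -1.3323
  w = (-9 - (3)·-2.2068 - (2)·-1.3323) / (6) = 0.0475
Iteration 3:
  u = (-11 - (-2)·-1.3323 - (2)·0.0475) / (6) = -2.2933
  v = (-6 - (-3)·-2.2933 - (4)·0.0475) / (9) = -1.4522
  w = (-9 - (3)·-2.2933 - (2)·-1.4522) / (6) = 0.1307

(-2.2933, -1.4522, 0.1307)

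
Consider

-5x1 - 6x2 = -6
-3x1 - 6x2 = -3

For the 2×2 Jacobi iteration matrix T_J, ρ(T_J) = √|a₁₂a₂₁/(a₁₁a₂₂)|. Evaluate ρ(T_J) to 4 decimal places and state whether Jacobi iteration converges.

a₁₂a₂₁/(a₁₁a₂₂) = (-6)·(-3) / ((-5)·(-6)) = 0.600000
ρ = √|0.600000| = √0.600000 = 0.7746
ρ < 1, so Jacobi converges

0.7746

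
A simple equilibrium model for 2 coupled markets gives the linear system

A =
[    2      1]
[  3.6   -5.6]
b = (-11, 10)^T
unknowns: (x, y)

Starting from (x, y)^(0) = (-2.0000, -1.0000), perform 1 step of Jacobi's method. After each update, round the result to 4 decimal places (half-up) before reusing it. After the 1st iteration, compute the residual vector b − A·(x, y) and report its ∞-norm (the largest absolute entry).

Iteration 1:
  x = (-11 - (1)·-1.0000) / (2) = -5.0000
  y = (10 - (3.6)·-2.0000) / (-5.6) = -3.0714
Residual b − A·x = (2.0714, 10.8002); ∞-norm = 10.8002

10.8002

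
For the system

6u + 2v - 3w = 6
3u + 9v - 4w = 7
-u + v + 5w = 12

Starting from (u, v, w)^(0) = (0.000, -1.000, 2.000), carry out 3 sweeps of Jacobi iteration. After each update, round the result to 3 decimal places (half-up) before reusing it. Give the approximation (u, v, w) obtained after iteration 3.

(1.881, 1.322, 2.518)

Iteration 1:
  u = (6 - (2)·-1.000 - (-3)·2.000) / (6) = 2.333
  v = (7 - (3)·0.000 - (-4)·2.000) / (9) = 1.667
  w = (12 - (-1)·0.000 - (1)·-1.000) / (5) = 2.600
Iteration 2:
  u = (6 - (2)·1.667 - (-3)·2.600) / (6) = 1.744
  v = (7 - (3)·2.333 - (-4)·2.600) / (9) = 1.156
  w = (12 - (-1)·2.333 - (1)·1.667) / (5) = 2.533
Iteration 3:
  u = (6 - (2)·1.156 - (-3)·2.533) / (6) = 1.881
  v = (7 - (3)·1.744 - (-4)·2.533) / (9) = 1.322
  w = (12 - (-1)·1.744 - (1)·1.156) / (5) = 2.518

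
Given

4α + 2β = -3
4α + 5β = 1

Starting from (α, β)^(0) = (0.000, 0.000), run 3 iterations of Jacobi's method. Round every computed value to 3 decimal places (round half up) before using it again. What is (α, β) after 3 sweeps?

Iteration 1:
  α = (-3 - (2)·0.000) / (4) = -0.750
  β = (1 - (4)·0.000) / (5) = 0.200
Iteration 2:
  α = (-3 - (2)·0.200) / (4) = -0.850
  β = (1 - (4)·-0.750) / (5) = 0.800
Iteration 3:
  α = (-3 - (2)·0.800) / (4) = -1.150
  β = (1 - (4)·-0.850) / (5) = 0.880

(-1.150, 0.880)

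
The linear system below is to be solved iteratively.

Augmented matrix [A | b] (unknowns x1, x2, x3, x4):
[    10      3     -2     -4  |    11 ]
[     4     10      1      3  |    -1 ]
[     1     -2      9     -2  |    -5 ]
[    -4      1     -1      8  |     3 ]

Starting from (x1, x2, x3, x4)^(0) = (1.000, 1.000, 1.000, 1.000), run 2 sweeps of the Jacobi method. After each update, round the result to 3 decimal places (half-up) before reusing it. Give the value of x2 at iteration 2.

Iteration 1:
  x1 = (11 - (3)·1.000 - (-2)·1.000 - (-4)·1.000) / (10) = 1.400
  x2 = (-1 - (4)·1.000 - (1)·1.000 - (3)·1.000) / (10) = -0.900
  x3 = (-5 - (1)·1.000 - (-2)·1.000 - (-2)·1.000) / (9) = -0.222
  x4 = (3 - (-4)·1.000 - (1)·1.000 - (-1)·1.000) / (8) = 0.875
Iteration 2:
  x1 = (11 - (3)·-0.900 - (-2)·-0.222 - (-4)·0.875) / (10) = 1.676
  x2 = (-1 - (4)·1.400 - (1)·-0.222 - (3)·0.875) / (10) = -0.900
  x3 = (-5 - (1)·1.400 - (-2)·-0.900 - (-2)·0.875) / (9) = -0.717
  x4 = (3 - (-4)·1.400 - (1)·-0.900 - (-1)·-0.222) / (8) = 1.160

-0.900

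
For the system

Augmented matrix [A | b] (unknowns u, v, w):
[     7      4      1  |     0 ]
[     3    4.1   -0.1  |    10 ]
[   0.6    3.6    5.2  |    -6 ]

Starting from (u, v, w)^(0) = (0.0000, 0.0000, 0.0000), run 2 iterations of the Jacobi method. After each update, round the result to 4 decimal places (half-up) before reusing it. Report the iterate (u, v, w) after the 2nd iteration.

Iteration 1:
  u = (0 - (4)·0.0000 - (1)·0.0000) / (7) = 0.0000
  v = (10 - (3)·0.0000 - (-0.1)·0.0000) / (4.1) = 2.4390
  w = (-6 - (0.6)·0.0000 - (3.6)·0.0000) / (5.2) = -1.1538
Iteration 2:
  u = (0 - (4)·2.4390 - (1)·-1.1538) / (7) = -1.2289
  v = (10 - (3)·0.0000 - (-0.1)·-1.1538) / (4.1) = 2.4109
  w = (-6 - (0.6)·0.0000 - (3.6)·2.4390) / (5.2) = -2.8424

(-1.2289, 2.4109, -2.8424)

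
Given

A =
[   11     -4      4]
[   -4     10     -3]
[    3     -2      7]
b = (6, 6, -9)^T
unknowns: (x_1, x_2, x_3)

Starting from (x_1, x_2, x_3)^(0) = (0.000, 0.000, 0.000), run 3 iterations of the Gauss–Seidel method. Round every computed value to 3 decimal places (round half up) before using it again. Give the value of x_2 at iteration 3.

Iteration 1:
  x_1 = (6 - (-4)·0.000 - (4)·0.000) / (11) = 0.545
  x_2 = (6 - (-4)·0.545 - (-3)·0.000) / (10) = 0.818
  x_3 = (-9 - (3)·0.545 - (-2)·0.818) / (7) = -1.286
Iteration 2:
  x_1 = (6 - (-4)·0.818 - (4)·-1.286) / (11) = 1.311
  x_2 = (6 - (-4)·1.311 - (-3)·-1.286) / (10) = 0.739
  x_3 = (-9 - (3)·1.311 - (-2)·0.739) / (7) = -1.636
Iteration 3:
  x_1 = (6 - (-4)·0.739 - (4)·-1.636) / (11) = 1.409
  x_2 = (6 - (-4)·1.409 - (-3)·-1.636) / (10) = 0.673
  x_3 = (-9 - (3)·1.409 - (-2)·0.673) / (7) = -1.697

0.673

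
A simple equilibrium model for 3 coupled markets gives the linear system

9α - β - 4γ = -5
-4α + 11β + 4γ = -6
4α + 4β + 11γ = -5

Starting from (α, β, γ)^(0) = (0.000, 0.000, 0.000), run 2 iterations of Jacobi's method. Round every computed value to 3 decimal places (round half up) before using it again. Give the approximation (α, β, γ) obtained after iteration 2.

(-0.818, -0.582, -0.054)

Iteration 1:
  α = (-5 - (-1)·0.000 - (-4)·0.000) / (9) = -0.556
  β = (-6 - (-4)·0.000 - (4)·0.000) / (11) = -0.545
  γ = (-5 - (4)·0.000 - (4)·0.000) / (11) = -0.455
Iteration 2:
  α = (-5 - (-1)·-0.545 - (-4)·-0.455) / (9) = -0.818
  β = (-6 - (-4)·-0.556 - (4)·-0.455) / (11) = -0.582
  γ = (-5 - (4)·-0.556 - (4)·-0.545) / (11) = -0.054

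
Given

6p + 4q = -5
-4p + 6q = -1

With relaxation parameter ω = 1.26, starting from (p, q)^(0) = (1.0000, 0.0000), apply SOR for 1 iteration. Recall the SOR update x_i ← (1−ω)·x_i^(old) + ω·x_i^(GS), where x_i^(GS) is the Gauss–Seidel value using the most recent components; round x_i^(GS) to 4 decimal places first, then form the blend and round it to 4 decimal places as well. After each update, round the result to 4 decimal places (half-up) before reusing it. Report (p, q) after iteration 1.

Iteration 1:
  p: GS value = (-5 - (4)·0.0000) / (6) = -0.8333;  p ← (1−ω)·1.0000 + ω·-0.8333 = -1.3100
  q: GS value = (-1 - (-4)·-1.3100) / (6) = -1.0400;  q ← (1−ω)·0.0000 + ω·-1.0400 = -1.3104

(-1.3100, -1.3104)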